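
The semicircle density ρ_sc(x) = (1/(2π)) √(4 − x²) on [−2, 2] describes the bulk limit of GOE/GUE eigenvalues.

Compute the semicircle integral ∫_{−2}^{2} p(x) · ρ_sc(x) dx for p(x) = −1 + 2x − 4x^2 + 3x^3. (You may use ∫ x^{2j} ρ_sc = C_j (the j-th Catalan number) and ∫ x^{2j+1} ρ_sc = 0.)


Write p(x) = Σ a_i x^i, split into monomials and integrate each against ρ_sc separately.
Using ∫ x^{2j} ρ_sc = C_j = (1/(j+1)) C(2j, j) (Catalan numbers) and ∫ x^{2j+1} ρ_sc = 0 (odd monomials vanish by symmetry):
  i = 0 (even): a_0 · C_{0} = -1 · 1 = -1
  i = 1 (odd): ∫ x^1 ρ_sc = 0 (vanishes)
  i = 2 (even): a_2 · C_{1} = -4 · 1 = -4
  i = 3 (odd): ∫ x^3 ρ_sc = 0 (vanishes)

Summing the contributions: ∫_{−2}^{2} p(x) ρ_sc(x) dx = (-1) + (-4) = -5.


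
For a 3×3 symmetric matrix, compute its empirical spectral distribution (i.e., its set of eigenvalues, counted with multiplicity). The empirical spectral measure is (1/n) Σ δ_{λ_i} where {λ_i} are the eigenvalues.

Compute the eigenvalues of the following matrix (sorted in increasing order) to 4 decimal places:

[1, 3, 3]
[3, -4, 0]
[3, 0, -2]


Since M is real symmetric, all three eigenvalues are real; they are the roots of det(λI − M) = λ³ − (tr M) λ² + s λ − det M, where s is the sum of the principal 2×2 minors.
tr M = 1 + (-4) + (-2) = -5.
s = (1·(-4) − 3²) + (1·(-2) − 3²) + ((-4)·(-2) − 0²) = -13 + (-11) + 8 = -16.
det M (expand along row 1) = 1·8 − 3·(-6) + 3·12 = 62.
Characteristic polynomial: λ³ + 5λ² − 16λ − 62 = 0.
Substitute λ = y + (tr M)/3 = y − 1.666667 to remove the quadratic term: y³ + p·y + q = 0 with p = s − (tr M)²/3 = -24.333333 and q = −2(tr M)³/27 + (tr M)·s/3 − det M = -26.074074.
Three real roots ⇒ use the trigonometric (Viète) form: r = 2√(−p/3) = 5.696002, φ = arccos(3q/(p·r)) = arccos(0.564363) = 0.971135 rad.
y_k = r·cos(φ/3 − 2πk/3) for k = 0, 1, 2 gives y = 5.400160, -1.130990, -4.269169.
λ_k = y_k − 1.666667 gives λ = 3.7335, -2.7977, -5.9358 (check: the sum is -5.0000 = tr M).

Eigenvalues sorted in increasing order: [-5.9358, -2.7977, 3.7335].


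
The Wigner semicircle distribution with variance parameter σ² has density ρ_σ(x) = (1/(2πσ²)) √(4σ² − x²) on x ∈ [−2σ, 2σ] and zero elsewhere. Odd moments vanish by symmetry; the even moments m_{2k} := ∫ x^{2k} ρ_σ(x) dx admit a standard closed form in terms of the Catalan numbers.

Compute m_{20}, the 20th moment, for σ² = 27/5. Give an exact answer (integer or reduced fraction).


By the scaled semicircle moment identity, m_{2k} = σ^{2k} · C_k with k = 10.
C_10 = (1/(k+1)) · C(2k, k) = (1/11) · C(20, 10) = (1/11) · 184756 = 16796.
σ^{2k} = (σ²)^k = (27/5)^10 = 205891132094649/9765625.

Therefore m_{20} = σ^{20} · C_10 = (205891132094649/9765625) · 16796 = 3458147454661724604/9765625.


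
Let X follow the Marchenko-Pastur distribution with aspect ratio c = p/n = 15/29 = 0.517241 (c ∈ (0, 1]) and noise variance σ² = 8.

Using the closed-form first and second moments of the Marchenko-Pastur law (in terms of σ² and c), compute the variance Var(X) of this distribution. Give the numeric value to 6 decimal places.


Recall the MP moments m_1 = E[X] = σ² and m_2 = E[X²] = σ⁴ (1 + c).
m_1 = E[X] = σ² = 8, so m_1² = 64.
m_2 = E[X²] = σ⁴ (1 + c) = 64 · (1 + 0.517241) = 64 · 1.517241 = 97.103448.
(Note m_2 − m_1² simplifies to c · σ⁴ = 0.517241 · 64.)

Var(X) = m_2 − m_1² = 97.103448 − 64 = 33.103448.


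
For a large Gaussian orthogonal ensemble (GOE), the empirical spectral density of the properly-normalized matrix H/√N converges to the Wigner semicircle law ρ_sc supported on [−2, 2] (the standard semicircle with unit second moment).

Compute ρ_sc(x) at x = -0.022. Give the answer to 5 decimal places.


ρ_sc(x) = (1/(2π)) √(4 − x²). With x = -0.022:
  4 − x² = 4 − (-0.022)² = 4 − 0.000484 = 3.999516.
  √(4 − x²) = 1.999879.
  1/(2π) = 0.159155.
  ρ_sc(-0.022) = 0.159155 · 1.999879 = 0.318291.

Rounded to 5 decimal places: ρ_sc(-0.022) ≈ 0.31829.


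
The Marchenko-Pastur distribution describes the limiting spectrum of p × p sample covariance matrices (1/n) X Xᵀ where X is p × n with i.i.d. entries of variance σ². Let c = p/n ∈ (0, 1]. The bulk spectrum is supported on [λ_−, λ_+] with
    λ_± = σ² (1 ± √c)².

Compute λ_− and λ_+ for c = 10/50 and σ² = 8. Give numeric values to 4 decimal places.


c = 10/50 = 0.200000; √c = 0.447214.
λ_− = σ² (1 − √c)² = 8 · (1 − 0.447214)² = 8 · (0.552786)² = 2.444582.
λ_+ = σ² (1 + √c)² = 8 · (1 + 0.447214)² = 8 · (1.447214)² = 16.755418.

Rounded to 4 decimal places: λ_− ≈ 2.4446, λ_+ ≈ 16.7554.


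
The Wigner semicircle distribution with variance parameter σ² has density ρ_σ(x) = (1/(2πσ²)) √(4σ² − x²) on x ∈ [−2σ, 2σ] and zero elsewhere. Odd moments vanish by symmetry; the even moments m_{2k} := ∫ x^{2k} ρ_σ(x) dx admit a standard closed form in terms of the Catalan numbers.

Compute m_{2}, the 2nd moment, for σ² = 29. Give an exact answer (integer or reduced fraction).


By the scaled semicircle moment identity, m_{2k} = σ^{2k} · C_k with k = 1.
C_1 = (1/(k+1)) · C(2k, k) = (1/2) · C(2, 1) = (1/2) · 2 = 1.
σ^{2k} = (σ²)^k = (29)^1 = 29.

Therefore m_{2} = σ^{2} · C_1 = 29 · 1 = 29.


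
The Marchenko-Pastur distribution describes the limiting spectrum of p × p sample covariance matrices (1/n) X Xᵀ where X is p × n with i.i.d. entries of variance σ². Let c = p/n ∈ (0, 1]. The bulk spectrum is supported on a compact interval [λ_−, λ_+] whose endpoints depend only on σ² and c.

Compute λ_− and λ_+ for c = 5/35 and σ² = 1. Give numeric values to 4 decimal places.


c = 5/35 = 0.142857; √c = 0.377964.
λ_− = σ² (1 − √c)² = 1 · (1 − 0.377964)² = 1 · (0.622036)² = 0.386928.
λ_+ = σ² (1 + √c)² = 1 · (1 + 0.377964)² = 1 · (1.377964)² = 1.898786.

Rounded to 4 decimal places: λ_− ≈ 0.3869, λ_+ ≈ 1.8988.


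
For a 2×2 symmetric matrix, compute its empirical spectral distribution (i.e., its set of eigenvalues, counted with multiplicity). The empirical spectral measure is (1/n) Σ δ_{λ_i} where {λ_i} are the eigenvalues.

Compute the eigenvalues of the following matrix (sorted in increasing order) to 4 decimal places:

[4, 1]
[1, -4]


Since M is real symmetric, both eigenvalues are real; they are the roots of det(λI − M) = λ² − (tr M) λ + det M.
tr M = 4 + (-4) = 0.
det M = 4·(-4) − 1² = -16 − 1 = -17.
Characteristic polynomial: λ² − 17 = 0.
Discriminant Δ = (tr M)² − 4·det M = 0 − (-68) = 68; √Δ = 8.246211.
λ = (tr M ± √Δ)/2 = (0 ± 8.246211)/2, giving (tr M − √Δ)/2 = -4.1231 and (tr M + √Δ)/2 = 4.1231.

Eigenvalues sorted in increasing order: [-4.1231, 4.1231].


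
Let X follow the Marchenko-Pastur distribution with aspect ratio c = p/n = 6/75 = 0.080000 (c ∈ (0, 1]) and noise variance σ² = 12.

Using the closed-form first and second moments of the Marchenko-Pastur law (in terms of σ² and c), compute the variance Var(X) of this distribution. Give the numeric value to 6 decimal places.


Recall the MP moments m_1 = E[X] = σ² and m_2 = E[X²] = σ⁴ (1 + c).
m_1 = E[X] = σ² = 12, so m_1² = 144.
m_2 = E[X²] = σ⁴ (1 + c) = 144 · (1 + 0.080000) = 144 · 1.080000 = 155.520000.
(Note m_2 − m_1² simplifies to c · σ⁴ = 0.080000 · 144.)

Var(X) = m_2 − m_1² = 155.520000 − 144 = 11.520000.


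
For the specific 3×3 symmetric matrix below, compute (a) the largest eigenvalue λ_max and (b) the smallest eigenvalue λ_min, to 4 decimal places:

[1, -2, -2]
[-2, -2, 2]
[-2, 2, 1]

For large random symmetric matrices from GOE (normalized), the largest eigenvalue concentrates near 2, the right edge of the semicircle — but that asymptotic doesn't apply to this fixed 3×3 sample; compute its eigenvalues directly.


Since M is real symmetric, all three eigenvalues are real; they are the roots of det(λI − M) = λ³ − (tr M) λ² + s λ − det M, where s is the sum of the principal 2×2 minors.
tr M = 1 + (-2) + 1 = 0.
s = (1·(-2) − (-2)²) + (1·1 − (-2)²) + ((-2)·1 − 2²) = -6 + (-3) + (-6) = -15.
det M (expand along row 1) = 1·(-6) − (-2)·2 + (-2)·(-8) = 14.
Characteristic polynomial: λ³ − 15λ − 14 = 0.
Substitute λ = y + (tr M)/3 = y + 0.000000 to remove the quadratic term: y³ + p·y + q = 0 with p = s − (tr M)²/3 = -15.000000 and q = −2(tr M)³/27 + (tr M)·s/3 − det M = -14.000000.
Three real roots ⇒ use the trigonometric (Viète) form: r = 2√(−p/3) = 4.472136, φ = arccos(3q/(p·r)) = arccos(0.626099) = 0.894256 rad.
y_k = r·cos(φ/3 − 2πk/3) for k = 0, 1, 2 gives y = 4.274917, -1.000000, -3.274917.
λ_k = y_k + 0.000000 gives λ = 4.2749, -1.0000, -3.2749 (check: the sum is 0.0000 = tr M).

Hence λ_max = 4.2749 and λ_min = -3.2749.


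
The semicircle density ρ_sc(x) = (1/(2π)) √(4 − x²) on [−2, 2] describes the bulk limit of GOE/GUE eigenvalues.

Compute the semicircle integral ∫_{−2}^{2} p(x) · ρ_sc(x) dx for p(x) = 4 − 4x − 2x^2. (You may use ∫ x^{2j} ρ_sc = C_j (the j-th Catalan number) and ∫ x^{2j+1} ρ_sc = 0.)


Write p(x) = Σ a_i x^i, split into monomials and integrate each against ρ_sc separately.
Using ∫ x^{2j} ρ_sc = C_j = (1/(j+1)) C(2j, j) (Catalan numbers) and ∫ x^{2j+1} ρ_sc = 0 (odd monomials vanish by symmetry):
  i = 0 (even): a_0 · C_{0} = 4 · 1 = 4
  i = 1 (odd): ∫ x^1 ρ_sc = 0 (vanishes)
  i = 2 (even): a_2 · C_{1} = -2 · 1 = -2

Summing the contributions: ∫_{−2}^{2} p(x) ρ_sc(x) dx = 4 + (-2) = 2.


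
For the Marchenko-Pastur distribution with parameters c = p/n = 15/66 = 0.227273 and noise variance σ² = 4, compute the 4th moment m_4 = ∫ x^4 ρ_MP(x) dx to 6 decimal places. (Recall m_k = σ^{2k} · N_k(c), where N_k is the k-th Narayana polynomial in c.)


E[X⁴] = σ⁸ (1 + 6c + 6c² + c³) (fourth MP moment). With σ² = 4 (so σ⁸ = 256) and c = 15/66 = 0.227273: E[X⁴] = 256 · (1 + 6·0.227273 + 6·(0.227273)² + (0.227273)³) = 256 · 2.685293.

So E[X^4] = 687.435011.


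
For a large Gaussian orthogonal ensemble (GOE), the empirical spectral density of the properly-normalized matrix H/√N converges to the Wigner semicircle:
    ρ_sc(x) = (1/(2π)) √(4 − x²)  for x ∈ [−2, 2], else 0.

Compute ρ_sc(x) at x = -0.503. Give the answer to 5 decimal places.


ρ_sc(x) = (1/(2π)) √(4 − x²). With x = -0.503:
  4 − x² = 4 − (-0.503)² = 4 − 0.253009 = 3.746991.
  √(4 − x²) = 1.935715.
  1/(2π) = 0.159155.
  ρ_sc(-0.503) = 0.159155 · 1.935715 = 0.308079.

Rounded to 5 decimal places: ρ_sc(-0.503) ≈ 0.30808.


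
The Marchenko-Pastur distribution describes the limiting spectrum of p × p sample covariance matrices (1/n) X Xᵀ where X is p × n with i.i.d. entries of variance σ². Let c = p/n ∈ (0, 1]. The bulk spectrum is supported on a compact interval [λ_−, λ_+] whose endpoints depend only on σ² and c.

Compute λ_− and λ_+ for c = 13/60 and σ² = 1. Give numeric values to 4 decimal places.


c = 13/60 = 0.216667; √c = 0.465475.
λ_− = σ² (1 − √c)² = 1 · (1 − 0.465475)² = 1 · (0.534525)² = 0.285717.
λ_+ = σ² (1 + √c)² = 1 · (1 + 0.465475)² = 1 · (1.465475)² = 2.147616.

Rounded to 4 decimal places: λ_− ≈ 0.2857, λ_+ ≈ 2.1476.


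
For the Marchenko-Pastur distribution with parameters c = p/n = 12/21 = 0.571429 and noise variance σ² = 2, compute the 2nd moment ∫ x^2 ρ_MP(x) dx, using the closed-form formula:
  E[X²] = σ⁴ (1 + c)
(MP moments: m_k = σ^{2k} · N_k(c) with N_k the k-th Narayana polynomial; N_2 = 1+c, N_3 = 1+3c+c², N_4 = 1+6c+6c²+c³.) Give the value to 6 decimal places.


E[X²] = σ⁴ (1 + c) (second MP moment). With σ² = 2 (so σ⁴ = 4) and c = 12/21 = 0.571429: E[X²] = 4 · (1 + 0.571429) = 4 · 1.571429.

So E[X^2] = 6.285714.


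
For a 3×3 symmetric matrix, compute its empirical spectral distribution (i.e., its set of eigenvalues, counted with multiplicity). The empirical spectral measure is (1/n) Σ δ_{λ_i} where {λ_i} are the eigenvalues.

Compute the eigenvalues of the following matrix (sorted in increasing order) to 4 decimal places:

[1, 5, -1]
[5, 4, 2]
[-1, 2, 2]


Since M is real symmetric, all three eigenvalues are real; they are the roots of det(λI − M) = λ³ − (tr M) λ² + s λ − det M, where s is the sum of the principal 2×2 minors.
tr M = 1 + 4 + 2 = 7.
s = (1·4 − 5²) + (1·2 − (-1)²) + (4·2 − 2²) = -21 + 1 + 4 = -16.
det M (expand along row 1) = 1·4 − 5·12 + (-1)·14 = -70.
Characteristic polynomial: λ³ − 7λ² − 16λ + 70 = 0.
Substitute λ = y + (tr M)/3 = y + 2.333333 to remove the quadratic term: y³ + p·y + q = 0 with p = s − (tr M)²/3 = -32.333333 and q = −2(tr M)³/27 + (tr M)·s/3 − det M = 7.259259.
Three real roots ⇒ use the trigonometric (Viète) form: r = 2√(−p/3) = 6.565905, φ = arccos(3q/(p·r)) = arccos(-0.102581) = 1.673558 rad.
y_k = r·cos(φ/3 − 2πk/3) for k = 0, 1, 2 gives y = 5.570473, 0.224865, -5.795337.
λ_k = y_k + 2.333333 gives λ = 7.9038, 2.5582, -3.4620 (check: the sum is 7.0000 = tr M).

Eigenvalues sorted in increasing order: [-3.4620, 2.5582, 7.9038].


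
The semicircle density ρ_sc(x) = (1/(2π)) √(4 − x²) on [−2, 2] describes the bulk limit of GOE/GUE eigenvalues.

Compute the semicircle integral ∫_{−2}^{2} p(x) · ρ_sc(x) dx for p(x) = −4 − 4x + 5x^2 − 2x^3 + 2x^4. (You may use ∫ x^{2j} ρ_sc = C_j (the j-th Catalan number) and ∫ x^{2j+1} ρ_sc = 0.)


Write p(x) = Σ a_i x^i, split into monomials and integrate each against ρ_sc separately.
Using ∫ x^{2j} ρ_sc = C_j = (1/(j+1)) C(2j, j) (Catalan numbers) and ∫ x^{2j+1} ρ_sc = 0 (odd monomials vanish by symmetry):
  i = 0 (even): a_0 · C_{0} = -4 · 1 = -4
  i = 1 (odd): ∫ x^1 ρ_sc = 0 (vanishes)
  i = 2 (even): a_2 · C_{1} = 5 · 1 = 5
  i = 3 (odd): ∫ x^3 ρ_sc = 0 (vanishes)
  i = 4 (even): a_4 · C_{2} = 2 · 2 = 4

Summing the contributions: ∫_{−2}^{2} p(x) ρ_sc(x) dx = (-4) + 5 + 4 = 5.


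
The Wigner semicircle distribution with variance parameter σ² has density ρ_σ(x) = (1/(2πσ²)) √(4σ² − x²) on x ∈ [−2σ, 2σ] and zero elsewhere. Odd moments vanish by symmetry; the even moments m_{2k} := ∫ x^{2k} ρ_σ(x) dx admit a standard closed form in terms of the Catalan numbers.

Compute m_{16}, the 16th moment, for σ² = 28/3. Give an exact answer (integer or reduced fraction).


By the scaled semicircle moment identity, m_{2k} = σ^{2k} · C_k with k = 8.
C_8 = (1/(k+1)) · C(2k, k) = (1/9) · C(16, 8) = (1/9) · 12870 = 1430.
σ^{2k} = (σ²)^k = (28/3)^8 = 377801998336/6561.

Therefore m_{16} = σ^{16} · C_8 = (377801998336/6561) · 1430 = 540256857620480/6561.


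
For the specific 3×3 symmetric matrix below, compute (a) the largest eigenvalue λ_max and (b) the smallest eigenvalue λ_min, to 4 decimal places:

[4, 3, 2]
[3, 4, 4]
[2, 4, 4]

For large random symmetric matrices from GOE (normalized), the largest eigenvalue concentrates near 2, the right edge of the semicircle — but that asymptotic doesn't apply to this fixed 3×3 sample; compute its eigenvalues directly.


Since M is real symmetric, all three eigenvalues are real; they are the roots of det(λI − M) = λ³ − (tr M) λ² + s λ − det M, where s is the sum of the principal 2×2 minors.
tr M = 4 + 4 + 4 = 12.
s = (4·4 − 3²) + (4·4 − 2²) + (4·4 − 4²) = 7 + 12 + 0 = 19.
det M (expand along row 1) = 4·0 − 3·4 + 2·4 = -4.
Characteristic polynomial: λ³ − 12λ² + 19λ + 4 = 0.
Substitute λ = y + (tr M)/3 = y + 4.000000 to remove the quadratic term: y³ + p·y + q = 0 with p = s − (tr M)²/3 = -29.000000 and q = −2(tr M)³/27 + (tr M)·s/3 − det M = -48.000000.
Three real roots ⇒ use the trigonometric (Viète) form: r = 2√(−p/3) = 6.218253, φ = arccos(3q/(p·r)) = arccos(0.798539) = 0.645932 rad.
y_k = r·cos(φ/3 − 2πk/3) for k = 0, 1, 2 gives y = 6.074674, -1.886791, -4.187883.
λ_k = y_k + 4.000000 gives λ = 10.0747, 2.1132, -0.1879 (check: the sum is 12.0000 = tr M).

Hence λ_max = 10.0747 and λ_min = -0.1879.


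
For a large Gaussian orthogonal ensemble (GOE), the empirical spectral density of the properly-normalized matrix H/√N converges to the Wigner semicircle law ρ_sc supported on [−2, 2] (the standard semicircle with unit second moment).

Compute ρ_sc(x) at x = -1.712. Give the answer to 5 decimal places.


ρ_sc(x) = (1/(2π)) √(4 − x²). With x = -1.712:
  4 − x² = 4 − (-1.712)² = 4 − 2.930944 = 1.069056.
  √(4 − x²) = 1.033952.
  1/(2π) = 0.159155.
  ρ_sc(-1.712) = 0.159155 · 1.033952 = 0.164559.

Rounded to 5 decimal places: ρ_sc(-1.712) ≈ 0.16456.


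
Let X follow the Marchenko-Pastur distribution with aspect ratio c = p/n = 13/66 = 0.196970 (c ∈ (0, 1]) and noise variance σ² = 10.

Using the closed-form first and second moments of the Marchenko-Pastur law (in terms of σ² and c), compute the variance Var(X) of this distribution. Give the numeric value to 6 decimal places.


Recall the MP moments m_1 = E[X] = σ² and m_2 = E[X²] = σ⁴ (1 + c).
m_1 = E[X] = σ² = 10, so m_1² = 100.
m_2 = E[X²] = σ⁴ (1 + c) = 100 · (1 + 0.196970) = 100 · 1.196970 = 119.696970.
(Note m_2 − m_1² simplifies to c · σ⁴ = 0.196970 · 100.)

Var(X) = m_2 − m_1² = 119.696970 − 100 = 19.696970.


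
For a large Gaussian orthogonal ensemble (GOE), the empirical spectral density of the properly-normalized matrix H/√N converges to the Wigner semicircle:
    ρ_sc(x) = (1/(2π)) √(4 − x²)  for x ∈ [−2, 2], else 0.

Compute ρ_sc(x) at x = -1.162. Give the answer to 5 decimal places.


ρ_sc(x) = (1/(2π)) √(4 − x²). With x = -1.162:
  4 − x² = 4 − (-1.162)² = 4 − 1.350244 = 2.649756.
  √(4 − x²) = 1.627807.
  1/(2π) = 0.159155.
  ρ_sc(-1.162) = 0.159155 · 1.627807 = 0.259074.

Rounded to 5 decimal places: ρ_sc(-1.162) ≈ 0.25907.


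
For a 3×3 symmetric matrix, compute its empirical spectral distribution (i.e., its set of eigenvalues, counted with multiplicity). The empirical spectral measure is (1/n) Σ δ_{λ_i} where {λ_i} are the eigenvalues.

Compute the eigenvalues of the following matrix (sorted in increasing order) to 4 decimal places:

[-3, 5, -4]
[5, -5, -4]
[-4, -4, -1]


Since M is real symmetric, all three eigenvalues are real; they are the roots of det(λI − M) = λ³ − (tr M) λ² + s λ − det M, where s is the sum of the principal 2×2 minors.
tr M = -3 + (-5) + (-1) = -9.
s = ((-3)·(-5) − 5²) + ((-3)·(-1) − (-4)²) + ((-5)·(-1) − (-4)²) = -10 + (-13) + (-11) = -34.
det M (expand along row 1) = (-3)·(-11) − 5·(-21) + (-4)·(-40) = 298.
Characteristic polynomial: λ³ + 9λ² − 34λ − 298 = 0.
Substitute λ = y + (tr M)/3 = y − 3.000000 to remove the quadratic term: y³ + p·y + q = 0 with p = s − (tr M)²/3 = -61.000000 and q = −2(tr M)³/27 + (tr M)·s/3 − det M = -142.000000.
Three real roots ⇒ use the trigonometric (Viète) form: r = 2√(−p/3) = 9.018500, φ = arccos(3q/(p·r)) = arccos(0.774365) = 0.685086 rad.
y_k = r·cos(φ/3 − 2πk/3) for k = 0, 1, 2 gives y = 8.784366, -2.624080, -6.160286.
λ_k = y_k − 3.000000 gives λ = 5.7844, -5.6241, -9.1603 (check: the sum is -9.0000 = tr M).

Eigenvalues sorted in increasing order: [-9.1603, -5.6241, 5.7844].


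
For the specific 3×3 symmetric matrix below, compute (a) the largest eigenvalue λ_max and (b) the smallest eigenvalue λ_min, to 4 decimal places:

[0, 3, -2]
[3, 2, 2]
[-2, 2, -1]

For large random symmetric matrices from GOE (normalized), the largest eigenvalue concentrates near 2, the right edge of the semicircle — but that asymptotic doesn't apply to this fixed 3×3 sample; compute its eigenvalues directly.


Since M is real symmetric, all three eigenvalues are real; they are the roots of det(λI − M) = λ³ − (tr M) λ² + s λ − det M, where s is the sum of the principal 2×2 minors.
tr M = 0 + 2 + (-1) = 1.
s = (0·2 − 3²) + (0·(-1) − (-2)²) + (2·(-1) − 2²) = -9 + (-4) + (-6) = -19.
det M (expand along row 1) = 0·(-6) − 3·1 + (-2)·10 = -23.
Characteristic polynomial: λ³ − λ² − 19λ + 23 = 0.
Substitute λ = y + (tr M)/3 = y + 0.333333 to remove the quadratic term: y³ + p·y + q = 0 with p = s − (tr M)²/3 = -19.333333 and q = −2(tr M)³/27 + (tr M)·s/3 − det M = 16.592593.
Three real roots ⇒ use the trigonometric (Viète) form: r = 2√(−p/3) = 5.077182, φ = arccos(3q/(p·r)) = arccos(-0.507114) = 2.102630 rad.
y_k = r·cos(φ/3 − 2πk/3) for k = 0, 1, 2 gives y = 3.880374, 0.895365, -4.775739.
λ_k = y_k + 0.333333 gives λ = 4.2137, 1.2287, -4.4424 (check: the sum is 1.0000 = tr M).

Hence λ_max = 4.2137 and λ_min = -4.4424.


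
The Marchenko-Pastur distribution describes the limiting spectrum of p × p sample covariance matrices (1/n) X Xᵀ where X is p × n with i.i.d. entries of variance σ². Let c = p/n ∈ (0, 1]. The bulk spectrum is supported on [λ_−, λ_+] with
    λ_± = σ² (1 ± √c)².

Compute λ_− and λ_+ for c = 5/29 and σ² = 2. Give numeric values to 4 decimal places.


c = 5/29 = 0.172414; √c = 0.415227.
λ_− = σ² (1 − √c)² = 2 · (1 − 0.415227)² = 2 · (0.584773)² = 0.683918.
λ_+ = σ² (1 + √c)² = 2 · (1 + 0.415227)² = 2 · (1.415227)² = 4.005737.

Rounded to 4 decimal places: λ_− ≈ 0.6839, λ_+ ≈ 4.0057.


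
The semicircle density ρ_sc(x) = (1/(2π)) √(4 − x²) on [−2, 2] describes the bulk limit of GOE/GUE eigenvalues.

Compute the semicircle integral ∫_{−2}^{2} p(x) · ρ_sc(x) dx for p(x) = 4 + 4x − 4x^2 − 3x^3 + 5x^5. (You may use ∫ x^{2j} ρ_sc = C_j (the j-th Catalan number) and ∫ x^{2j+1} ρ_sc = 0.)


Write p(x) = Σ a_i x^i, split into monomials and integrate each against ρ_sc separately.
Using ∫ x^{2j} ρ_sc = C_j = (1/(j+1)) C(2j, j) (Catalan numbers) and ∫ x^{2j+1} ρ_sc = 0 (odd monomials vanish by symmetry):
  i = 0 (even): a_0 · C_{0} = 4 · 1 = 4
  i = 1 (odd): ∫ x^1 ρ_sc = 0 (vanishes)
  i = 2 (even): a_2 · C_{1} = -4 · 1 = -4
  i = 3 (odd): ∫ x^3 ρ_sc = 0 (vanishes)
  i = 5 (odd): ∫ x^5 ρ_sc = 0 (vanishes)

Summing the contributions: ∫_{−2}^{2} p(x) ρ_sc(x) dx = 4 + (-4) = 0.


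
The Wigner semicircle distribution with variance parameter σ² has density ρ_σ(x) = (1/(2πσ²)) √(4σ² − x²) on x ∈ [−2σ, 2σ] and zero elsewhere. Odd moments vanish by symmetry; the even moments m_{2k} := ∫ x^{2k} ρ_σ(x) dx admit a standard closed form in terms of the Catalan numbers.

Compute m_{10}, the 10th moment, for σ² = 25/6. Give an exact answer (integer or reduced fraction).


By the scaled semicircle moment identity, m_{2k} = σ^{2k} · C_k with k = 5.
C_5 = (1/(k+1)) · C(2k, k) = (1/6) · C(10, 5) = (1/6) · 252 = 42.
σ^{2k} = (σ²)^k = (25/6)^5 = 9765625/7776.

Therefore m_{10} = σ^{10} · C_5 = (9765625/7776) · 42 = 68359375/1296.


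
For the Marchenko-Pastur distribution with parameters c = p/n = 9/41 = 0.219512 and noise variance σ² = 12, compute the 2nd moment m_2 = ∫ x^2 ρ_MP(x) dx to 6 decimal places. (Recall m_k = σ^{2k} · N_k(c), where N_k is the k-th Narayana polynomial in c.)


E[X²] = σ⁴ (1 + c) (second MP moment). With σ² = 12 (so σ⁴ = 144) and c = 9/41 = 0.219512: E[X²] = 144 · (1 + 0.219512) = 144 · 1.219512.

So E[X^2] = 175.609756.


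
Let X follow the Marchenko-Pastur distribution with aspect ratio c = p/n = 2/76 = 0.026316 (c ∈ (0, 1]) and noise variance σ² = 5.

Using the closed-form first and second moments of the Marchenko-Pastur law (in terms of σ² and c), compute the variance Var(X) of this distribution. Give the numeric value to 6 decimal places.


Recall the MP moments m_1 = E[X] = σ² and m_2 = E[X²] = σ⁴ (1 + c).
m_1 = E[X] = σ² = 5, so m_1² = 25.
m_2 = E[X²] = σ⁴ (1 + c) = 25 · (1 + 0.026316) = 25 · 1.026316 = 25.657895.
(Note m_2 − m_1² simplifies to c · σ⁴ = 0.026316 · 25.)

Var(X) = m_2 − m_1² = 25.657895 − 25 = 0.657895.


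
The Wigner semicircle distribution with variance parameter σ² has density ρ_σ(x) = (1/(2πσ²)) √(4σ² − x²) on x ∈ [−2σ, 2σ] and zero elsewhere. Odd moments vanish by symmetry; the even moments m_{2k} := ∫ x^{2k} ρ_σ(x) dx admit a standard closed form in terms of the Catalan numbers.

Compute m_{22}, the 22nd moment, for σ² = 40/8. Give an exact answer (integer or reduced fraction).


By the scaled semicircle moment identity, m_{2k} = σ^{2k} · C_k with k = 11.
C_11 = (1/(k+1)) · C(2k, k) = (1/12) · C(22, 11) = (1/12) · 705432 = 58786.
σ^{2k} = (σ²)^k = (40/8)^11 = 48828125.

Therefore m_{22} = σ^{22} · C_11 = 48828125 · 58786 = 2870410156250.


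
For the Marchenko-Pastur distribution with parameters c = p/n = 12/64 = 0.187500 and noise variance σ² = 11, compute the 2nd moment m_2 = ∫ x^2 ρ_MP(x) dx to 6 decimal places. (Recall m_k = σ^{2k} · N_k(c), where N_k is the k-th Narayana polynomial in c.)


E[X²] = σ⁴ (1 + c) (second MP moment). With σ² = 11 (so σ⁴ = 121) and c = 12/64 = 0.187500: E[X²] = 121 · (1 + 0.187500) = 121 · 1.187500.

So E[X^2] = 143.687500.


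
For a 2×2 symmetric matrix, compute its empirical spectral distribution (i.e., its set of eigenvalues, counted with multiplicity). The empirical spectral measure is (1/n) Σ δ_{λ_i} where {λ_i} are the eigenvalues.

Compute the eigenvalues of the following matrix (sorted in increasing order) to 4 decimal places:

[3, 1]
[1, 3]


Since M is real symmetric, both eigenvalues are real; they are the roots of det(λI − M) = λ² − (tr M) λ + det M.
tr M = 3 + 3 = 6.
det M = 3·3 − 1² = 9 − 1 = 8.
Characteristic polynomial: λ² − 6λ + 8 = 0.
Discriminant Δ = (tr M)² − 4·det M = 36 − 32 = 4; √Δ = 2.000000.
λ = (tr M ± √Δ)/2 = (6 ± 2.000000)/2, giving (tr M − √Δ)/2 = 2.0000 and (tr M + √Δ)/2 = 4.0000.

Eigenvalues sorted in increasing order: [2.0000, 4.0000].


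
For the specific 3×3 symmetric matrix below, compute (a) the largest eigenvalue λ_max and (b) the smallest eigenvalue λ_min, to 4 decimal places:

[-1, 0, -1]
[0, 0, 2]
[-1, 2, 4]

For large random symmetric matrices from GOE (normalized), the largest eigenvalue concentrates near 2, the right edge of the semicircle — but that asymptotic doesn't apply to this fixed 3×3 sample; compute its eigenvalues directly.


Since M is real symmetric, all three eigenvalues are real; they are the roots of det(λI − M) = λ³ − (tr M) λ² + s λ − det M, where s is the sum of the principal 2×2 minors.
tr M = -1 + 0 + 4 = 3.
s = ((-1)·0 − 0²) + ((-1)·4 − (-1)²) + (0·4 − 2²) = 0 + (-5) + (-4) = -9.
det M (expand along row 1) = (-1)·(-4) − 0·2 + (-1)·0 = 4.
Characteristic polynomial: λ³ − 3λ² − 9λ − 4 = 0.
Substitute λ = y + (tr M)/3 = y + 1.000000 to remove the quadratic term: y³ + p·y + q = 0 with p = s − (tr M)²/3 = -12.000000 and q = −2(tr M)³/27 + (tr M)·s/3 − det M = -15.000000.
Three real roots ⇒ use the trigonometric (Viète) form: r = 2√(−p/3) = 4.000000, φ = arccos(3q/(p·r)) = arccos(0.937500) = 0.355421 rad.
y_k = r·cos(φ/3 − 2πk/3) for k = 0, 1, 2 gives y = 3.971961, -1.576535, -2.395426.
λ_k = y_k + 1.000000 gives λ = 4.9720, -0.5765, -1.3954 (check: the sum is 3.0000 = tr M).

Hence λ_max = 4.9720 and λ_min = -1.3954.


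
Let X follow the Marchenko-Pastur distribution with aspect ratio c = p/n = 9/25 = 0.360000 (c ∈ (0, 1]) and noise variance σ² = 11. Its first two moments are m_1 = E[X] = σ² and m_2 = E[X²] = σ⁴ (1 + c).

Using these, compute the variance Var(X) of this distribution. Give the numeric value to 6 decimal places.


m_1 = E[X] = σ² = 11, so m_1² = 121.
m_2 = E[X²] = σ⁴ (1 + c) = 121 · (1 + 0.360000) = 121 · 1.360000 = 164.560000.
(Note m_2 − m_1² simplifies to c · σ⁴ = 0.360000 · 121.)

Var(X) = m_2 − m_1² = 164.560000 − 121 = 43.560000.


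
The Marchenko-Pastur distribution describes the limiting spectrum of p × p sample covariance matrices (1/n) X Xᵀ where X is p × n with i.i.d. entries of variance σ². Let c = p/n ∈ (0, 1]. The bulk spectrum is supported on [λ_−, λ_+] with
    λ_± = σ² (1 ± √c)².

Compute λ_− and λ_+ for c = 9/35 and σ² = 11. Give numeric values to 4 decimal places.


c = 9/35 = 0.257143; √c = 0.507093.
λ_− = σ² (1 − √c)² = 11 · (1 − 0.507093)² = 11 · (0.492907)² = 2.672535.
λ_+ = σ² (1 + √c)² = 11 · (1 + 0.507093)² = 11 · (1.507093)² = 24.984608.

Rounded to 4 decimal places: λ_− ≈ 2.6725, λ_+ ≈ 24.9846.


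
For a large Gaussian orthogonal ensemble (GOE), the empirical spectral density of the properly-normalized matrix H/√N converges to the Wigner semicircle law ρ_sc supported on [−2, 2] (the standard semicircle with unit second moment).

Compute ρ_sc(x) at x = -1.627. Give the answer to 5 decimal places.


ρ_sc(x) = (1/(2π)) √(4 − x²). With x = -1.627:
  4 − x² = 4 − (-1.627)² = 4 − 2.647129 = 1.352871.
  √(4 − x²) = 1.163130.
  1/(2π) = 0.159155.
  ρ_sc(-1.627) = 0.159155 · 1.163130 = 0.185118.

Rounded to 5 decimal places: ρ_sc(-1.627) ≈ 0.18512.


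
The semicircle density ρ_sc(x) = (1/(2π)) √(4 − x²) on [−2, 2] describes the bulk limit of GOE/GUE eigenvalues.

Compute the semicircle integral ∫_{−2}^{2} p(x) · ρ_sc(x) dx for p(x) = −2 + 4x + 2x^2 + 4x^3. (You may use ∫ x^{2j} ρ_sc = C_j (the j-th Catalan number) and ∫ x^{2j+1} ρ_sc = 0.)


Write p(x) = Σ a_i x^i, split into monomials and integrate each against ρ_sc separately.
Using ∫ x^{2j} ρ_sc = C_j = (1/(j+1)) C(2j, j) (Catalan numbers) and ∫ x^{2j+1} ρ_sc = 0 (odd monomials vanish by symmetry):
  i = 0 (even): a_0 · C_{0} = -2 · 1 = -2
  i = 1 (odd): ∫ x^1 ρ_sc = 0 (vanishes)
  i = 2 (even): a_2 · C_{1} = 2 · 1 = 2
  i = 3 (odd): ∫ x^3 ρ_sc = 0 (vanishes)

Summing the contributions: ∫_{−2}^{2} p(x) ρ_sc(x) dx = (-2) + 2 = 0.


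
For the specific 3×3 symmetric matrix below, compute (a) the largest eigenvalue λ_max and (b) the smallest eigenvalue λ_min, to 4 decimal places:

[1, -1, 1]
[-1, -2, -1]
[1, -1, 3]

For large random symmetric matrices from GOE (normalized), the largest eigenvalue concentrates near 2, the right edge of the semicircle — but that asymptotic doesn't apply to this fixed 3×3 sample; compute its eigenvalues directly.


Since M is real symmetric, all three eigenvalues are real; they are the roots of det(λI − M) = λ³ − (tr M) λ² + s λ − det M, where s is the sum of the principal 2×2 minors.
tr M = 1 + (-2) + 3 = 2.
s = (1·(-2) − (-1)²) + (1·3 − 1²) + ((-2)·3 − (-1)²) = -3 + 2 + (-7) = -8.
det M (expand along row 1) = 1·(-7) − (-1)·(-2) + 1·3 = -6.
Characteristic polynomial: λ³ − 2λ² − 8λ + 6 = 0.
Substitute λ = y + (tr M)/3 = y + 0.666667 to remove the quadratic term: y³ + p·y + q = 0 with p = s − (tr M)²/3 = -9.333333 and q = −2(tr M)³/27 + (tr M)·s/3 − det M = 0.074074.
Three real roots ⇒ use the trigonometric (Viète) form: r = 2√(−p/3) = 3.527668, φ = arccos(3q/(p·r)) = arccos(-0.006749) = 1.577546 rad.
y_k = r·cos(φ/3 − 2πk/3) for k = 0, 1, 2 gives y = 3.051074, 0.007937, -3.059011.
λ_k = y_k + 0.666667 gives λ = 3.7177, 0.6746, -2.3923 (check: the sum is 2.0000 = tr M).

Hence λ_max = 3.7177 and λ_min = -2.3923.


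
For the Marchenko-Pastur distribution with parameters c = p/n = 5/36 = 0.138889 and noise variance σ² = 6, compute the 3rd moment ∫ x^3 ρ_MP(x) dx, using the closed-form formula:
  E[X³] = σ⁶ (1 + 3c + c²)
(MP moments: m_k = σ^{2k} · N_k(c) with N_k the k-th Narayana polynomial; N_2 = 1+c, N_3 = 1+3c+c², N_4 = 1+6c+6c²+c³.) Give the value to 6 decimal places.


E[X³] = σ⁶ (1 + 3c + c²) (third MP moment). With σ² = 6 (so σ⁶ = 216) and c = 5/36 = 0.138889: E[X³] = 216 · (1 + 3·0.138889 + (0.138889)²) = 216 · 1.435957.

So E[X^3] = 310.166667.


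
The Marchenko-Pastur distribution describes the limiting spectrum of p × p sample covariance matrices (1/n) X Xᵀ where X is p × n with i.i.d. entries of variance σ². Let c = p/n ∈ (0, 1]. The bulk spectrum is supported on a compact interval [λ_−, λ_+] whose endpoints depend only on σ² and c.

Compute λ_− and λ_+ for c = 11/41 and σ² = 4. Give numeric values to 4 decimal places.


c = 11/41 = 0.268293; √c = 0.517970.
λ_− = σ² (1 − √c)² = 4 · (1 − 0.517970)² = 4 · (0.482030)² = 0.929413.
λ_+ = σ² (1 + √c)² = 4 · (1 + 0.517970)² = 4 · (1.517970)² = 9.216929.

Rounded to 4 decimal places: λ_− ≈ 0.9294, λ_+ ≈ 9.2169.


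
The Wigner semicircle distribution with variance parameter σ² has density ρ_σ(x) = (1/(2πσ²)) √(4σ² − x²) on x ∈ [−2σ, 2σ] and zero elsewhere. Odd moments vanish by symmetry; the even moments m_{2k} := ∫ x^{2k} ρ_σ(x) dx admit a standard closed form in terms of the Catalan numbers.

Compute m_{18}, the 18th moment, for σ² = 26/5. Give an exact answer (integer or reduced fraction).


By the scaled semicircle moment identity, m_{2k} = σ^{2k} · C_k with k = 9.
C_9 = (1/(k+1)) · C(2k, k) = (1/10) · C(18, 9) = (1/10) · 48620 = 4862.
σ^{2k} = (σ²)^k = (26/5)^9 = 5429503678976/1953125.

Therefore m_{18} = σ^{18} · C_9 = (5429503678976/1953125) · 4862 = 26398246887181312/1953125.


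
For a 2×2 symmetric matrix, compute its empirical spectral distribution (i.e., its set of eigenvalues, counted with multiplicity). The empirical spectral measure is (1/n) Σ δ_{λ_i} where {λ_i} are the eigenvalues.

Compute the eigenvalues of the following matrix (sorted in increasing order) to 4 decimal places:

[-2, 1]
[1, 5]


Since M is real symmetric, both eigenvalues are real; they are the roots of det(λI − M) = λ² − (tr M) λ + det M.
tr M = -2 + 5 = 3.
det M = (-2)·5 − 1² = -10 − 1 = -11.
Characteristic polynomial: λ² − 3λ − 11 = 0.
Discriminant Δ = (tr M)² − 4·det M = 9 − (-44) = 53; √Δ = 7.280110.
λ = (tr M ± √Δ)/2 = (3 ± 7.280110)/2, giving (tr M − √Δ)/2 = -2.1401 and (tr M + √Δ)/2 = 5.1401.

Eigenvalues sorted in increasing order: [-2.1401, 5.1401].


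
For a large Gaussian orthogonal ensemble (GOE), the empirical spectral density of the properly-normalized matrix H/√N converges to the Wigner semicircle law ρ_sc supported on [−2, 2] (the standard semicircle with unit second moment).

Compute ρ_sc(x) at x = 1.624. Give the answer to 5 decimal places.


ρ_sc(x) = (1/(2π)) √(4 − x²). With x = 1.624:
  4 − x² = 4 − (1.624)² = 4 − 2.637376 = 1.362624.
  √(4 − x²) = 1.167315.
  1/(2π) = 0.159155.
  ρ_sc(1.624) = 0.159155 · 1.167315 = 0.185784.

Rounded to 5 decimal places: ρ_sc(1.624) ≈ 0.18578.


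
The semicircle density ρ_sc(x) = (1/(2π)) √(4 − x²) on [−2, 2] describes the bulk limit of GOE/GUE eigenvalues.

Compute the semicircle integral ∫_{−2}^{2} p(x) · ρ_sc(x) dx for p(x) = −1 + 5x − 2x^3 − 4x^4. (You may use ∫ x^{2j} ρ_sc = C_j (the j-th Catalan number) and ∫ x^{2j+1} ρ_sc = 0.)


Write p(x) = Σ a_i x^i, split into monomials and integrate each against ρ_sc separately.
Using ∫ x^{2j} ρ_sc = C_j = (1/(j+1)) C(2j, j) (Catalan numbers) and ∫ x^{2j+1} ρ_sc = 0 (odd monomials vanish by symmetry):
  i = 0 (even): a_0 · C_{0} = -1 · 1 = -1
  i = 1 (odd): ∫ x^1 ρ_sc = 0 (vanishes)
  i = 3 (odd): ∫ x^3 ρ_sc = 0 (vanishes)
  i = 4 (even): a_4 · C_{2} = -4 · 2 = -8

Summing the contributions: ∫_{−2}^{2} p(x) ρ_sc(x) dx = (-1) + (-8) = -9.


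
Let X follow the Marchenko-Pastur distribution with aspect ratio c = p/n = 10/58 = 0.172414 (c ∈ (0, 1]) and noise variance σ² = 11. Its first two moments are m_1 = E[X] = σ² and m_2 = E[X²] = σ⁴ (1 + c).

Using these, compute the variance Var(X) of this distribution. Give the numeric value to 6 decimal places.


m_1 = E[X] = σ² = 11, so m_1² = 121.
m_2 = E[X²] = σ⁴ (1 + c) = 121 · (1 + 0.172414) = 121 · 1.172414 = 141.862069.
(Note m_2 − m_1² simplifies to c · σ⁴ = 0.172414 · 121.)

Var(X) = m_2 − m_1² = 141.862069 − 121 = 20.862069.


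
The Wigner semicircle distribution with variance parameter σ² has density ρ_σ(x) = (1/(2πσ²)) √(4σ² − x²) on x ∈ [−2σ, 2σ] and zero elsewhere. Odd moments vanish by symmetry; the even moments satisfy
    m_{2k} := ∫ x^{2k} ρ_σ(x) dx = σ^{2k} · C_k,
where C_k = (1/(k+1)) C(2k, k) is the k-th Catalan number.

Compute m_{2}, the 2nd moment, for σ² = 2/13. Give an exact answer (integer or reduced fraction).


By the scaled semicircle moment identity, m_{2k} = σ^{2k} · C_k with k = 1.
C_1 = (1/(k+1)) · C(2k, k) = (1/2) · C(2, 1) = (1/2) · 2 = 1.
σ^{2k} = (σ²)^k = (2/13)^1 = 2/13.

Therefore m_{2} = σ^{2} · C_1 = (2/13) · 1 = 2/13.


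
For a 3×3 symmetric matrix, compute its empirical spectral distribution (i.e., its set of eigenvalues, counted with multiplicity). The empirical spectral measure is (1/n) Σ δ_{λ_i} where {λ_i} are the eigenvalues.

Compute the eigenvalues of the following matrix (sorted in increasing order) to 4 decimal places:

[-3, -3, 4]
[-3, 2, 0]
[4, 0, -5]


Since M is real symmetric, all three eigenvalues are real; they are the roots of det(λI − M) = λ³ − (tr M) λ² + s λ − det M, where s is the sum of the principal 2×2 minors.
tr M = -3 + 2 + (-5) = -6.
s = ((-3)·2 − (-3)²) + ((-3)·(-5) − 4²) + (2·(-5) − 0²) = -15 + (-1) + (-10) = -26.
det M (expand along row 1) = (-3)·(-10) − (-3)·15 + 4·(-8) = 43.
Characteristic polynomial: λ³ + 6λ² − 26λ − 43 = 0.
Substitute λ = y + (tr M)/3 = y − 2.000000 to remove the quadratic term: y³ + p·y + q = 0 with p = s − (tr M)²/3 = -38.000000 and q = −2(tr M)³/27 + (tr M)·s/3 − det M = 25.000000.
Three real roots ⇒ use the trigonometric (Viète) form: r = 2√(−p/3) = 7.118052, φ = arccos(3q/(p·r)) = arccos(-0.277279) = 1.851757 rad.
y_k = r·cos(φ/3 − 2πk/3) for k = 0, 1, 2 gives y = 5.804571, 0.665657, -6.470228.
λ_k = y_k − 2.000000 gives λ = 3.8046, -1.3343, -8.4702 (check: the sum is -6.0000 = tr M).

Eigenvalues sorted in increasing order: [-8.4702, -1.3343, 3.8046].


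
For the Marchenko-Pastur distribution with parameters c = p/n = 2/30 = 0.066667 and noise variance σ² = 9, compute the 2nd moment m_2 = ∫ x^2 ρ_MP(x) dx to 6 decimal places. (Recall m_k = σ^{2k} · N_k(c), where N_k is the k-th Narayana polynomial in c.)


E[X²] = σ⁴ (1 + c) (second MP moment). With σ² = 9 (so σ⁴ = 81) and c = 2/30 = 0.066667: E[X²] = 81 · (1 + 0.066667) = 81 · 1.066667.

So E[X^2] = 86.400000.


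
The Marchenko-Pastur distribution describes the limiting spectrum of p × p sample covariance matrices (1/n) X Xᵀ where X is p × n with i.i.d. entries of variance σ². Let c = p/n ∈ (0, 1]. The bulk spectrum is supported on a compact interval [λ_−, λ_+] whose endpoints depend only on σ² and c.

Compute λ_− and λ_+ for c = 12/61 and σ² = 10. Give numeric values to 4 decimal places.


c = 12/61 = 0.196721; √c = 0.443533.
λ_− = σ² (1 − √c)² = 10 · (1 − 0.443533)² = 10 · (0.556467)² = 3.096558.
λ_+ = σ² (1 + √c)² = 10 · (1 + 0.443533)² = 10 · (1.443533)² = 20.837868.

Rounded to 4 decimal places: λ_− ≈ 3.0966, λ_+ ≈ 20.8379.


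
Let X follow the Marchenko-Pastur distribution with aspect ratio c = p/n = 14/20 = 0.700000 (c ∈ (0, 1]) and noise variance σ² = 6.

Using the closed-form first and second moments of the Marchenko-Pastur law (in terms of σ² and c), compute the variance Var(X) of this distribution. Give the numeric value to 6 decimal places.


Recall the MP moments m_1 = E[X] = σ² and m_2 = E[X²] = σ⁴ (1 + c).
m_1 = E[X] = σ² = 6, so m_1² = 36.
m_2 = E[X²] = σ⁴ (1 + c) = 36 · (1 + 0.700000) = 36 · 1.700000 = 61.200000.
(Note m_2 − m_1² simplifies to c · σ⁴ = 0.700000 · 36.)

Var(X) = m_2 − m_1² = 61.200000 − 36 = 25.200000.
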